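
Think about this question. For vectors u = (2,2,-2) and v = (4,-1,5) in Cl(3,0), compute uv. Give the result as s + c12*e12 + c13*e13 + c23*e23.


In Cl(3,0): e_i^2 = 1, e_ie_j = -e_je_i for i != j.
Scalar part = u . v = 2*4 + 2*(-1) + (-2)*5
= 8 + (-2) + (-10) = -4
e12 coeff = 2*(-1) - 2*4 = -2 - 8 = -10
e13 coeff = 2*5 - (-2)*4 = 10 - (-8) = 18
e23 coeff = 2*5 - (-2)*(-1) = 10 - 2 = 8
uv = -4 - 10*e12 + 18*e13 + 8*e23


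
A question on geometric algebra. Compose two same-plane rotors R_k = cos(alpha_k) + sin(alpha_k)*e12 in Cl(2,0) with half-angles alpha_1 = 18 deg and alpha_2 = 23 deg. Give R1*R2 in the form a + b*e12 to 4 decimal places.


Same-plane rotors commute and their half-angles add:
R1*R2 = cos(a1 + a2) + sin(a1 + a2)*e12.
a1 + a2 = 18 + 23 = 41 deg
cos(41 deg) = 0.7547
sin(41 deg) = 0.6561
R1*R2 = 0.7547 + 0.6561*e12


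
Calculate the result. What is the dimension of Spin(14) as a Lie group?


Spin(n) double-covers SO(n); both have Lie algebra so(n) of dimension n(n-1)/2.
n = 14
n(n-1) = 14 * 13 = 182
dim Spin(14) = 182/2 = 91


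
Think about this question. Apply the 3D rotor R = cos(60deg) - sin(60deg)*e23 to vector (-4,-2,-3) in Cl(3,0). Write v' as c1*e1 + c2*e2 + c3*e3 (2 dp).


Rotor R = cos(60deg) - sin(60deg)*e23
Rotation angle theta = 2 * 60 = 120 degrees in the e23 plane (e2 -> e3).
The component perpendicular to the plane (e1) is invariant: v'_1 = v1 = -4.00
cos(120deg) = -0.5000, sin(120deg) = 0.8660
v'_2 = v2*cos(theta) - v3*sin(theta) = -2*(-0.5000) - (-3)*0.8660 = 3.60
v'_3 = v2*sin(theta) + v3*cos(theta) = -2*0.8660 + (-3)*(-0.5000) = -0.23
v' = -4.00*e1 + 3.60*e2 - 0.23*e3


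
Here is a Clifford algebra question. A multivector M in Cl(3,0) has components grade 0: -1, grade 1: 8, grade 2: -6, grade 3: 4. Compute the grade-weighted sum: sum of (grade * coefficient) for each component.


Grade-weighted sum = sum of grade_k * coefficient_k
0*(-1) = 0
1*8 = 8
2*(-6) = -12
3*4 = 12
Total = 0 + 8 + (-12) + 12 = 8


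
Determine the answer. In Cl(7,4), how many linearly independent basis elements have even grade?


Even subalgebra dimension = 2^(n-1)
n = 7 + 4 = 11
2^(11 - 1) = 2^10 = 1024
Verification: sum of C(11,k) for even k = 1 + 55 + 330 + 462 + 165 + 11 = 1024
Result = 1024


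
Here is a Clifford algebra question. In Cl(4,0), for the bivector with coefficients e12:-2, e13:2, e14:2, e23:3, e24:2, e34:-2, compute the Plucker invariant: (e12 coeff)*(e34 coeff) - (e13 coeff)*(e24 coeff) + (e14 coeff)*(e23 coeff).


Plucker relation: af - be + cd
a*f = (-2)*(-2) = 4
b*e = 2*2 = 4
c*d = 2*3 = 6
af - be + cd = 4 - 4 + 6
= 6


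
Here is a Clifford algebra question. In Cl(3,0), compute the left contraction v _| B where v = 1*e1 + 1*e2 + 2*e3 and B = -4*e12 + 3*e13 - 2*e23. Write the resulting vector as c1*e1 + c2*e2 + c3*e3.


Left contraction v _| B = <vB>_1 (grade-1 part of the geometric product vB).
Using e1_|e12 = e2, e2_|e12 = -e1, e1_|e13 = e3, e3_|e13 = -e1, e2_|e23 = e3, e3_|e23 = -e2:
e1 coeff: -v2*b12 - v3*b13 = -(1)*(-4) - (2)*(3) = -2
e2 coeff: v1*b12 - v3*b23 = (1)*(-4) - (2)*(-2) = 0
e3 coeff: v1*b13 + v2*b23 = (1)*(3) + (1)*(-2) = 1
v _| B = -2*e1 + 0*e2 + 1*e3


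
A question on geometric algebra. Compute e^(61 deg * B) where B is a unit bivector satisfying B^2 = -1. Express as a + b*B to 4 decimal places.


For a unit bivector B with B^2 = -1, the exponential series gives
e^(theta*B) = cos(theta) + sin(theta)*B (the GA analogue of Euler's formula).
theta = 61 degrees = 1.064651 rad
cos(61 deg) = 0.4848
sin(61 deg) = 0.8746
exp(theta*B) = 0.4848 + 0.8746*B


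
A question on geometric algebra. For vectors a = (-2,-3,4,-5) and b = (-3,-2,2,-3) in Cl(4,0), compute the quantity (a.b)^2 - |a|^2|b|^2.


a . b = (-2)*(-3) + (-3)*(-2) + 4*2 + (-5)*(-3)
= 6 + 6 + 8 + 15 = 35
|a|^2 = (-2)^2 + (-3)^2 + 4^2 + (-5)^2 = 54
|b|^2 = (-3)^2 + (-2)^2 + 2^2 + (-3)^2 = 26
(a.b)^2 = 35^2 = 1225
|a|^2 * |b|^2 = 54 * 26 = 1404
Result = 1225 - 1404 = -179


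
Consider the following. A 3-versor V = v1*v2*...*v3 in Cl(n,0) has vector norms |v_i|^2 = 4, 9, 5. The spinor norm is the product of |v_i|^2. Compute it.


Spinor norm N(V) = |v1|^2 * |v2|^2 * ... * |v3|^2
= 4 * 9 * 5
Running product: 4, 36, 180
N(V) = 180


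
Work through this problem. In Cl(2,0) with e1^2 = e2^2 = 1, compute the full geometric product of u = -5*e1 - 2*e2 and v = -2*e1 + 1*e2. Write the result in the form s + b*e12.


Expand: (-5*e1 - 2*e2)(-2*e1 + 1*e2)
= (-5)*(-2)*e1e1 + (-5)*1*e1e2 + (-2)*(-2)*e2e1 + (-2)*1*e2e2
Using e1^2 = e2^2 = 1, e2e1 = -e1e2:
Scalar part s = (-5)*(-2) + (-2)*1 = 10 + (-2) = 8
Bivector part b = (-5)*1 - (-2)*(-2) = -5 - 4 = -9
uv = 8 - 9*e12


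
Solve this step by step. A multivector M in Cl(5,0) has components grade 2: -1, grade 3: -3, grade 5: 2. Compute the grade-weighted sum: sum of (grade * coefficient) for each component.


Grade-weighted sum = sum of grade_k * coefficient_k
2*(-1) = -2
3*(-3) = -9
5*2 = 10
Total = -2 + (-9) + 10 = -1


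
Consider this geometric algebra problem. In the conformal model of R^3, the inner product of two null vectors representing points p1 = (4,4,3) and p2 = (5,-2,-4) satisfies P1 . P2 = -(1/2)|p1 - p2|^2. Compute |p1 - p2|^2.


p1 - p2 = (-1, 6, 7)
|p1 - p2|^2 = (-1)^2 + 6^2 + 7^2
= 1 + 36 + 49
= 86


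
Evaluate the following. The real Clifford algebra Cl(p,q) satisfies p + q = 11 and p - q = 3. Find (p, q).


We need p + q = 11 and p - q = 3.
Adding: 2p = 11 + 3 = 14, so p = 7.
Then q = 11 - 7 = 4.
(p, q) = (7, 4)


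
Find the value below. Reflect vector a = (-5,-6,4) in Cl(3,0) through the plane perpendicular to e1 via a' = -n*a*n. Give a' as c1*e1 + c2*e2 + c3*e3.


Reflection formula: a' = -n*a*n, with n = e1 (unit vector, n^2 = 1).
For reflection through hyperplane perp to e1:
The component along e1 flips sign, others stay.
a = (-5, -6, 4)
a' = (5, -6, 4)
a' = 5*e1 - 6*e2 + 4*e3


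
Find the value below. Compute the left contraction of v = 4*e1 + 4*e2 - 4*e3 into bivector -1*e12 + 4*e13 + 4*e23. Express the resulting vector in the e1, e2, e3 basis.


Left contraction v _| B = <vB>_1 (grade-1 part of the geometric product vB).
Using e1_|e12 = e2, e2_|e12 = -e1, e1_|e13 = e3, e3_|e13 = -e1, e2_|e23 = e3, e3_|e23 = -e2:
e1 coeff: -v2*b12 - v3*b13 = -(4)*(-1) - (-4)*(4) = 20
e2 coeff: v1*b12 - v3*b23 = (4)*(-1) - (-4)*(4) = 12
e3 coeff: v1*b13 + v2*b23 = (4)*(4) + (4)*(4) = 32
v _| B = 20*e1 + 12*e2 + 32*e3


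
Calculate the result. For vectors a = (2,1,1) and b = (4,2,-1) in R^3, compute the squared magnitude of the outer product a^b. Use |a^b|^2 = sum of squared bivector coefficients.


a wedge b = (a1*b2 - a2*b1)*e12 + (a1*b3 - a3*b1)*e13 + (a2*b3 - a3*b2)*e23
e12 coeff: 2*2 - 1*4 = 4 - 4 = 0
e13 coeff: 2*(-1) - 1*4 = -2 - 4 = -6
e23 coeff: 1*(-1) - 1*2 = -1 - 2 = -3
|a wedge b|^2 = 0^2 + (-6)^2 + (-3)^2
= 0 + 36 + 9
= 45


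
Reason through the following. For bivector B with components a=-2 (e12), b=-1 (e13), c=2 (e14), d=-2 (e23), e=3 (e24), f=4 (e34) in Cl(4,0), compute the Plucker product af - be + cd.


Plucker relation: af - be + cd
a*f = (-2)*4 = -8
b*e = (-1)*3 = -3
c*d = 2*(-2) = -4
af - be + cd = -8 - (-3) + (-4)
= -9


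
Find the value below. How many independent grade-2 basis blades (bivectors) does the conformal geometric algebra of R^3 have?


The conformal model of R^3 uses Cl(4,1) with m = 3 + 2 = 5 generators.
Number of grade-2 blades = C(m, 2) = C(5, 2)
= 5*4/2 = 10


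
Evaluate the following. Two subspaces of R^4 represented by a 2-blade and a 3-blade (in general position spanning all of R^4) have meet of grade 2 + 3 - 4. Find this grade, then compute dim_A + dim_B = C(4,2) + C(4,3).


Meet grade = grade(A) + grade(B) - n
= 2 + 3 - 4 = 1
C(4,2) = 6
C(4,3) = 4
dim_A + dim_B = 6 + 4 = 10


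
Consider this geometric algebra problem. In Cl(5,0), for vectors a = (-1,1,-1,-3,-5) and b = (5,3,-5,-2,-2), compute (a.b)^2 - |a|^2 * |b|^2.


a . b = (-1)*5 + 1*3 + (-1)*(-5) + (-3)*(-2) + (-5)*(-2)
= -5 + 3 + 5 + 6 + 10 = 19
|a|^2 = (-1)^2 + 1^2 + (-1)^2 + (-3)^2 + (-5)^2 = 37
|b|^2 = 5^2 + 3^2 + (-5)^2 + (-2)^2 + (-2)^2 = 67
(a.b)^2 = 19^2 = 361
|a|^2 * |b|^2 = 37 * 67 = 2479
Result = 361 - 2479 = -2118


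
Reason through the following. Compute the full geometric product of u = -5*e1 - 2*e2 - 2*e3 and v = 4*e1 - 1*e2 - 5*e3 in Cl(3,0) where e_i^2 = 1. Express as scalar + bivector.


In Cl(3,0): e_i^2 = 1, e_ie_j = -e_je_i for i != j.
Scalar part = u . v = (-5)*4 + (-2)*(-1) + (-2)*(-5)
= -20 + 2 + 10 = -8
e12 coeff = (-5)*(-1) - (-2)*4 = 5 - (-8) = 13
e13 coeff = (-5)*(-5) - (-2)*4 = 25 - (-8) = 33
e23 coeff = (-2)*(-5) - (-2)*(-1) = 10 - 2 = 8
uv = -8 + 13*e12 + 33*e13 + 8*e23


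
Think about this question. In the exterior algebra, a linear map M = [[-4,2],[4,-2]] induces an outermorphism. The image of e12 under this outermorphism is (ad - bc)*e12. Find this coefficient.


The outermorphism of a linear map f sends e1^e2 to f(e1)^f(e2).
f(e1) = -4*e1 + 4*e2
f(e2) = 2*e1 - 2*e2
f(e1) ^ f(e2) = (-4*e1 + 4*e2) ^ (2*e1 - 2*e2)
= (-4)*(-2)*e12 + 4*2*e21
= (8 - 8)*e12
= 0*e12
Coefficient = 0


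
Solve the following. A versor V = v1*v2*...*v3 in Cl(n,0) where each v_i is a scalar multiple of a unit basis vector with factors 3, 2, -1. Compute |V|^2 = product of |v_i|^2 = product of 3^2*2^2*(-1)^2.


Each vector v_i has |v_i|^2 = s_i^2
Squared scales: 3^2 = 9, 2^2 = 4, (-1)^2 = 1
|V|^2 = 9 * 4 * 1
= 36


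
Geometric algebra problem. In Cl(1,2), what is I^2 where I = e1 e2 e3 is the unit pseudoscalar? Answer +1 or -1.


The pseudoscalar I = e1...e_n (product of all n generators) of Cl(p,q) satisfies I^2 = (-1)^(q + n(n-1)/2).
p = 1, q = 2, n = p + q = 3
n(n-1)/2 = 3 * 2 / 2 = 3
Exponent = q + n(n-1)/2 = 2 + 3 = 5
I^2 = (-1)^5 = -1


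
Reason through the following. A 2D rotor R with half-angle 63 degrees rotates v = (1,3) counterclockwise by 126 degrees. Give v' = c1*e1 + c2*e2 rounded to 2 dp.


Rotor R = cos(63deg) - sin(63deg)*e12
Rotation angle theta = 2 * 63 = 126 degrees
v' = R*v*~R rotates v by theta.
cos(126deg) = -0.5878, sin(126deg) = 0.8090
v'_1 = 1*cos(126deg) - 3*sin(126deg)
= 1*(-0.5878) - 3*0.8090
= -3.01
v'_2 = 1*sin(126deg) + 3*cos(126deg)
= 1*0.8090 + 3*(-0.5878)
= -0.95
v' = -3.01*e1 - 0.95*e2


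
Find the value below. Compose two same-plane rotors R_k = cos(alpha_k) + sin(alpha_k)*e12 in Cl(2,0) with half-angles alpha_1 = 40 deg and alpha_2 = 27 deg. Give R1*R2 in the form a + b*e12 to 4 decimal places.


Same-plane rotors commute and their half-angles add:
R1*R2 = cos(a1 + a2) + sin(a1 + a2)*e12.
a1 + a2 = 40 + 27 = 67 deg
cos(67 deg) = 0.3907
sin(67 deg) = 0.9205
R1*R2 = 0.3907 + 0.9205*e12


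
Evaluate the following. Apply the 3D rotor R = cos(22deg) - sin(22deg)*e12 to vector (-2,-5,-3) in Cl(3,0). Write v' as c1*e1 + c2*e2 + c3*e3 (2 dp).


Rotor R = cos(22deg) - sin(22deg)*e12
Rotation angle theta = 2 * 22 = 44 degrees in the e12 plane (e1 -> e2).
The component perpendicular to the plane (e3) is invariant: v'_3 = v3 = -3.00
cos(44deg) = 0.7193, sin(44deg) = 0.6947
v'_1 = v1*cos(theta) - v2*sin(theta) = -2*0.7193 - (-5)*0.6947 = 2.03
v'_2 = v1*sin(theta) + v2*cos(theta) = -2*0.6947 + (-5)*0.7193 = -4.99
v' = 2.03*e1 - 4.99*e2 - 3.00*e3


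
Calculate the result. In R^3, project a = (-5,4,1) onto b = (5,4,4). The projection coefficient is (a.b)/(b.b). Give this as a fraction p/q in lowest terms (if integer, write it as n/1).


Projection coefficient = (a . b) / (b . b)
a . b = (-5)*5 + 4*4 + 1*4
= -25 + 16 + 4 = -5
b . b = 5^2 + 4^2 + 4^2
= 25 + 16 + 16 = 57
Coefficient = -5/57
In lowest terms: -5/57


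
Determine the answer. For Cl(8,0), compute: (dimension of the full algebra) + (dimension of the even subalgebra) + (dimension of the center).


n = 8 + 0 = 8
Total dim = 2^8 = 256
Even subalgebra dim = 2^7 = 128
n is even, so center dim = 1
Sum = 256 + 128 + 1 = 385


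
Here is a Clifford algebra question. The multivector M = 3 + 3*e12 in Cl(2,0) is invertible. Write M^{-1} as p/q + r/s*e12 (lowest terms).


M = 3 + 3*e12, where e12^2 = -1.
Since M commutes with its reverse ~M = a - b*e12, M * ~M = a^2 - b^2*e12^2 = a^2 + b^2.
So M^{-1} = ~M / (a^2 + b^2) = (a - b*e12)/(a^2 + b^2).
a^2 + b^2 = 9 + 9 = 18
Scalar part = 3/18 = 1/6
Bivector coeff = -3/18 = -1/6
M^{-1} = 1/6 - 1/6*e12


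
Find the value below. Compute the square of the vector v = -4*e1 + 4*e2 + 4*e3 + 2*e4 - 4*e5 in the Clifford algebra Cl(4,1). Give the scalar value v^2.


v^2 = sum of c_i^2 * e_i^2
Positive signature terms (e_i^2 = +1): (-4)^2 + 4^2 + 4^2 + 2^2 = 52
Negative signature terms (e_j^2 = -1): (-4)^2 = 16
v^2 = 52 - 16 = 36


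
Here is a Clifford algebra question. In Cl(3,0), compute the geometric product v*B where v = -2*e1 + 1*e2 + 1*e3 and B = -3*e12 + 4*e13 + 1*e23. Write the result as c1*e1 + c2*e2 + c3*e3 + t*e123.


vB has grade-1 (vector) and grade-3 (trivector) parts: vB = (v _| B) + (v ^ B).
Vector part <vB>_1:
  e1: -v2*b12 - v3*b13 = -(1)*(-3) - (1)*(4) = -1
  e2: v1*b12 - v3*b23 = (-2)*(-3) - (1)*(1) = 5
  e3: v1*b13 + v2*b23 = (-2)*(4) + (1)*(1) = -7
Trivector part <vB>_3:
  e123: v1*b23 - v2*b13 + v3*b12 = (-2)*(1) - (1)*(4) + (1)*(-3) = -9
vB = -1*e1 + 5*e2 - 7*e3 - 9*e123


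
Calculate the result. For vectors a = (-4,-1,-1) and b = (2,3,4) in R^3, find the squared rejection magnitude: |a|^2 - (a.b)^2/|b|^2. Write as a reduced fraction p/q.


|a|^2 = (-4)^2 + (-1)^2 + (-1)^2 = 18
|b|^2 = 2^2 + 3^2 + 4^2 = 29
a . b = (-4)*2 + (-1)*3 + (-1)*4 = -15
(a.b)^2 = (-15)^2 = 225
|rej|^2 = 18 - 225/29
= (522 - 225)/29
= 297/29
In lowest terms: 297/29


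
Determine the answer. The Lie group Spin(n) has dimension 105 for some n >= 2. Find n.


dim Spin(n) = dim so(n) = n(n-1)/2.
Solve n(n-1)/2 = 105, i.e. n^2 - n - 210 = 0.
Discriminant = 1 + 8*105 = 841
n = (1 + sqrt(841))/2 = (1 + 29)/2 = 15


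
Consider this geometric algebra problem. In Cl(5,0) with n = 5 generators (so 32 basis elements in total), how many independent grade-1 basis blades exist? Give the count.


Number of grade-k basis blades in Cl(p,q) with n = p + q is C(n, k).
n = 5 + 0 = 5
C(5, 1) = 5! / (1! * 4!)
= 120 / (1 * 24)
= 5


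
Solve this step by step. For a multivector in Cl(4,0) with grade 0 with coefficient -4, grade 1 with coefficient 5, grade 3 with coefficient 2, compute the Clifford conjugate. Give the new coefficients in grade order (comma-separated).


Clifford conjugate sign for grade k: (-1)^(k(k+1)/2)
Grade 0: (-1)^(0*1/2) = (-1)^0 = 1, coeff -4 -> -4
Grade 1: (-1)^(1*2/2) = (-1)^1 = -1, coeff 5 -> -5
Grade 3: (-1)^(3*4/2) = (-1)^6 = 1, coeff 2 -> 2
Conjugated coefficients: -4, -5, 2


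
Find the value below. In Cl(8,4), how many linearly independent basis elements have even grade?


Even subalgebra dimension = 2^(n-1)
n = 8 + 4 = 12
2^(12 - 1) = 2^11 = 2048
Verification: sum of C(12,k) for even k = 1 + 66 + 495 + 924 + 495 + 66 + 1 = 2048
Result = 2048


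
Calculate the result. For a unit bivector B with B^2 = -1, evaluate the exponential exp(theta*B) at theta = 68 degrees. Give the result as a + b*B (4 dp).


For a unit bivector B with B^2 = -1, the exponential series gives
e^(theta*B) = cos(theta) + sin(theta)*B (the GA analogue of Euler's formula).
theta = 68 degrees = 1.186824 rad
cos(68 deg) = 0.3746
sin(68 deg) = 0.9272
exp(theta*B) = 0.3746 + 0.9272*B


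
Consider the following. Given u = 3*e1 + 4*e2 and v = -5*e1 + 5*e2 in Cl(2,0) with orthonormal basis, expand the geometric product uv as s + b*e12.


Expand: (3*e1 + 4*e2)(-5*e1 + 5*e2)
= 3*(-5)*e1e1 + 3*5*e1e2 + 4*(-5)*e2e1 + 4*5*e2e2
Using e1^2 = e2^2 = 1, e2e1 = -e1e2:
Scalar part s = 3*(-5) + 4*5 = -15 + 20 = 5
Bivector part b = 3*5 - 4*(-5) = 15 - (-20) = 35
uv = 5 + 35*e12


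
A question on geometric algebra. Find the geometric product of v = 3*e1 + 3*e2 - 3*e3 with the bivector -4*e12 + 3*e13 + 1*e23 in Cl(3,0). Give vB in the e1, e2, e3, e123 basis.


vB has grade-1 (vector) and grade-3 (trivector) parts: vB = (v _| B) + (v ^ B).
Vector part <vB>_1:
  e1: -v2*b12 - v3*b13 = -(3)*(-4) - (-3)*(3) = 21
  e2: v1*b12 - v3*b23 = (3)*(-4) - (-3)*(1) = -9
  e3: v1*b13 + v2*b23 = (3)*(3) + (3)*(1) = 12
Trivector part <vB>_3:
  e123: v1*b23 - v2*b13 + v3*b12 = (3)*(1) - (3)*(3) + (-3)*(-4) = 6
vB = 21*e1 - 9*e2 + 12*e3 + 6*e123


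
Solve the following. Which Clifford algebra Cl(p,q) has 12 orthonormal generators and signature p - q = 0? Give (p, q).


We need p + q = 12 and p - q = 0.
Adding: 2p = 12 + 0 = 12, so p = 6.
Then q = 12 - 6 = 6.
(p, q) = (6, 6)


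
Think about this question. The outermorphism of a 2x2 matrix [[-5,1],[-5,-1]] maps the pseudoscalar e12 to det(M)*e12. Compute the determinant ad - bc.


The outermorphism of a linear map f sends e1^e2 to f(e1)^f(e2).
f(e1) = -5*e1 - 5*e2
f(e2) = 1*e1 - 1*e2
f(e1) ^ f(e2) = (-5*e1 - 5*e2) ^ (1*e1 - 1*e2)
= (-5)*(-1)*e12 + (-5)*1*e21
= (5 - (-5))*e12
= 10*e12
Coefficient = 10


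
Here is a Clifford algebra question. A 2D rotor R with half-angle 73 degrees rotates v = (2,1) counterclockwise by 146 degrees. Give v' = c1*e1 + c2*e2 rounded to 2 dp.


Rotor R = cos(73deg) - sin(73deg)*e12
Rotation angle theta = 2 * 73 = 146 degrees
v' = R*v*~R rotates v by theta.
cos(146deg) = -0.8290, sin(146deg) = 0.5592
v'_1 = 2*cos(146deg) - 1*sin(146deg)
= 2*(-0.8290) - 1*0.5592
= -2.22
v'_2 = 2*sin(146deg) + 1*cos(146deg)
= 2*0.5592 + 1*(-0.8290)
= 0.29
v' = -2.22*e1 + 0.29*e2


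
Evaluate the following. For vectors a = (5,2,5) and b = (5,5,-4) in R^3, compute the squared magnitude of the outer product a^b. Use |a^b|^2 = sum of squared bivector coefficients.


a wedge b = (a1*b2 - a2*b1)*e12 + (a1*b3 - a3*b1)*e13 + (a2*b3 - a3*b2)*e23
e12 coeff: 5*5 - 2*5 = 25 - 10 = 15
e13 coeff: 5*(-4) - 5*5 = -20 - 25 = -45
e23 coeff: 2*(-4) - 5*5 = -8 - 25 = -33
|a wedge b|^2 = 15^2 + (-45)^2 + (-33)^2
= 225 + 2025 + 1089
= 3339


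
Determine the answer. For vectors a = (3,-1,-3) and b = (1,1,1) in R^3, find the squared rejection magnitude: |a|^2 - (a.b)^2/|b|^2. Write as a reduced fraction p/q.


|a|^2 = 3^2 + (-1)^2 + (-3)^2 = 19
|b|^2 = 1^2 + 1^2 + 1^2 = 3
a . b = 3*1 + (-1)*1 + (-3)*1 = -1
(a.b)^2 = (-1)^2 = 1
|rej|^2 = 19 - 1/3
= (57 - 1)/3
= 56/3
In lowest terms: 56/3


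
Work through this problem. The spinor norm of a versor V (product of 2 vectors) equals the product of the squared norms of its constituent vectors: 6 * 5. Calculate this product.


Spinor norm N(V) = |v1|^2 * |v2|^2 * ... * |v2|^2
= 6 * 5
Running product: 6, 30
N(V) = 30


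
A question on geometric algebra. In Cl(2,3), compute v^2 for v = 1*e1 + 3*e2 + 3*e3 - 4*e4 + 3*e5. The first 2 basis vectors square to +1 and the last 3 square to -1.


v^2 = sum of c_i^2 * e_i^2
Positive signature terms (e_i^2 = +1): 1^2 + 3^2 = 10
Negative signature terms (e_j^2 = -1): 3^2 + (-4)^2 + 3^2 = 34
v^2 = 10 - 34 = -24


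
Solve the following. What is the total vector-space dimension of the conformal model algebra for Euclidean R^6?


The conformal model of R^6 uses Cl(7,1): the 6 Euclidean generators plus two extra orthogonal generators e+ (e+^2 = +1) and e- (e-^2 = -1), from which the null vectors e0, einf are built.
Number of generators m = 6 + 2 = 8.
dim Cl(p,q) = 2^m = 2^8 = 256


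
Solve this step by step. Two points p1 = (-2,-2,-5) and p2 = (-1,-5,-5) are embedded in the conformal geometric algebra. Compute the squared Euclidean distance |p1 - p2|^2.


p1 - p2 = (-1, 3, 0)
|p1 - p2|^2 = (-1)^2 + 3^2 + 0^2
= 1 + 9 + 0
= 10


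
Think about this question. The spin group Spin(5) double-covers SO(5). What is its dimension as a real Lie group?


Spin(n) double-covers SO(n); both have Lie algebra so(n) of dimension n(n-1)/2.
n = 5
n(n-1) = 5 * 4 = 20
dim Spin(5) = 20/2 = 10


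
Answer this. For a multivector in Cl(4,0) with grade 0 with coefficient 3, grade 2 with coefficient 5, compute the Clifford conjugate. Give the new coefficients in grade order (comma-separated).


Clifford conjugate sign for grade k: (-1)^(k(k+1)/2)
Grade 0: (-1)^(0*1/2) = (-1)^0 = 1, coeff 3 -> 3
Grade 2: (-1)^(2*3/2) = (-1)^3 = -1, coeff 5 -> -5
Conjugated coefficients: 3, -5


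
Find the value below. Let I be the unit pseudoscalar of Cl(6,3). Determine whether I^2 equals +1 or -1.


The pseudoscalar I = e1...e_n (product of all n generators) of Cl(p,q) satisfies I^2 = (-1)^(q + n(n-1)/2).
p = 6, q = 3, n = p + q = 9
n(n-1)/2 = 9 * 8 / 2 = 36
Exponent = q + n(n-1)/2 = 3 + 36 = 39
I^2 = (-1)^39 = -1


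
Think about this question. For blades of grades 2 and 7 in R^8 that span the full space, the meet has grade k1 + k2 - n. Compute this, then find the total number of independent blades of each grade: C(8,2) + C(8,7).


Meet grade = grade(A) + grade(B) - n
= 2 + 7 - 8 = 1
C(8,2) = 28
C(8,7) = 8
dim_A + dim_B = 28 + 8 = 36


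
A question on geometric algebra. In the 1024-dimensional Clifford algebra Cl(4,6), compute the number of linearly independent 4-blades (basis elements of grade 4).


Number of grade-k basis blades in Cl(p,q) with n = p + q is C(n, k).
n = 4 + 6 = 10
C(10, 4) = 10! / (4! * 6!)
= 3628800 / (24 * 720)
= 210


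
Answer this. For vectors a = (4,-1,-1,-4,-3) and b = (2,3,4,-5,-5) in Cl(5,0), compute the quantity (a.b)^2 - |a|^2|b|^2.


a . b = 4*2 + (-1)*3 + (-1)*4 + (-4)*(-5) + (-3)*(-5)
= 8 + (-3) + (-4) + 20 + 15 = 36
|a|^2 = 4^2 + (-1)^2 + (-1)^2 + (-4)^2 + (-3)^2 = 43
|b|^2 = 2^2 + 3^2 + 4^2 + (-5)^2 + (-5)^2 = 79
(a.b)^2 = 36^2 = 1296
|a|^2 * |b|^2 = 43 * 79 = 3397
Result = 1296 - 3397 = -2101


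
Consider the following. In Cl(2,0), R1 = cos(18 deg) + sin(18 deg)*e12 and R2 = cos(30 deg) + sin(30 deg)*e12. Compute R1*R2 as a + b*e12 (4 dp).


Same-plane rotors commute and their half-angles add:
R1*R2 = cos(a1 + a2) + sin(a1 + a2)*e12.
a1 + a2 = 18 + 30 = 48 deg
cos(48 deg) = 0.6691
sin(48 deg) = 0.7431
R1*R2 = 0.6691 + 0.7431*e12


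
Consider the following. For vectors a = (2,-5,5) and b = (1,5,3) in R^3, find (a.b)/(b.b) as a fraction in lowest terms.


Projection coefficient = (a . b) / (b . b)
a . b = 2*1 + (-5)*5 + 5*3
= 2 + (-25) + 15 = -8
b . b = 1^2 + 5^2 + 3^2
= 1 + 25 + 9 = 35
Coefficient = -8/35
In lowest terms: -8/35


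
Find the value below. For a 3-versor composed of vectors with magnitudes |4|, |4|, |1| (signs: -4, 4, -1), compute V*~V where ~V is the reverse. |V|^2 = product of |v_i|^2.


Each vector v_i has |v_i|^2 = s_i^2
Squared scales: (-4)^2 = 16, 4^2 = 16, (-1)^2 = 1
|V|^2 = 16 * 16 * 1
= 256


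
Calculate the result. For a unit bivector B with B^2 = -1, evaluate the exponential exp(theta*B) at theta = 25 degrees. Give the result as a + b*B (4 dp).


For a unit bivector B with B^2 = -1, the exponential series gives
e^(theta*B) = cos(theta) + sin(theta)*B (the GA analogue of Euler's formula).
theta = 25 degrees = 0.436332 rad
cos(25 deg) = 0.9063
sin(25 deg) = 0.4226
exp(theta*B) = 0.9063 + 0.4226*B


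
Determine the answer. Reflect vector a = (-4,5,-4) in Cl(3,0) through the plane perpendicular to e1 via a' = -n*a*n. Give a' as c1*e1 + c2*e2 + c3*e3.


Reflection formula: a' = -n*a*n, with n = e1 (unit vector, n^2 = 1).
For reflection through hyperplane perp to e1:
The component along e1 flips sign, others stay.
a = (-4, 5, -4)
a' = (4, 5, -4)
a' = 4*e1 + 5*e2 - 4*e3


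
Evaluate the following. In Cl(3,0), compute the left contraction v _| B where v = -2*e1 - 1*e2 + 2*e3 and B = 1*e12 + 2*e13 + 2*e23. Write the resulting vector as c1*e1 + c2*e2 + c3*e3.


Left contraction v _| B = <vB>_1 (grade-1 part of the geometric product vB).
Using e1_|e12 = e2, e2_|e12 = -e1, e1_|e13 = e3, e3_|e13 = -e1, e2_|e23 = e3, e3_|e23 = -e2:
e1 coeff: -v2*b12 - v3*b13 = -(-1)*(1) - (2)*(2) = -3
e2 coeff: v1*b12 - v3*b23 = (-2)*(1) - (2)*(2) = -6
e3 coeff: v1*b13 + v2*b23 = (-2)*(2) + (-1)*(2) = -6
v _| B = -3*e1 - 6*e2 - 6*e3


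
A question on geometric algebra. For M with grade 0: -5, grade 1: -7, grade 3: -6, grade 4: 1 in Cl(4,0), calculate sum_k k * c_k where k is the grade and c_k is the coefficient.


Grade-weighted sum = sum of grade_k * coefficient_k
0*(-5) = 0
1*(-7) = -7
3*(-6) = -18
4*1 = 4
Total = 0 + (-7) + (-18) + 4 = -21


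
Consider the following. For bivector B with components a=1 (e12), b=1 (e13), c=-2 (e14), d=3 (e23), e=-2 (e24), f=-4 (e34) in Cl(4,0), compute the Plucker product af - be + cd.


Plucker relation: af - be + cd
a*f = 1*(-4) = -4
b*e = 1*(-2) = -2
c*d = (-2)*3 = -6
af - be + cd = -4 - (-2) + (-6)
= -8


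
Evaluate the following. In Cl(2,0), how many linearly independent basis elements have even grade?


Even subalgebra dimension = 2^(n-1)
n = 2 + 0 = 2
2^(2 - 1) = 2^1 = 2
Verification: sum of C(2,k) for even k = 1 + 1 = 2
Result = 2


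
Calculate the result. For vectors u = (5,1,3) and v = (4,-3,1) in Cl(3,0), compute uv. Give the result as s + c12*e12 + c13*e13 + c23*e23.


In Cl(3,0): e_i^2 = 1, e_ie_j = -e_je_i for i != j.
Scalar part = u . v = 5*4 + 1*(-3) + 3*1
= 20 + (-3) + 3 = 20
e12 coeff = 5*(-3) - 1*4 = -15 - 4 = -19
e13 coeff = 5*1 - 3*4 = 5 - 12 = -7
e23 coeff = 1*1 - 3*(-3) = 1 - (-9) = 10
uv = 20 - 19*e12 - 7*e13 + 10*e23


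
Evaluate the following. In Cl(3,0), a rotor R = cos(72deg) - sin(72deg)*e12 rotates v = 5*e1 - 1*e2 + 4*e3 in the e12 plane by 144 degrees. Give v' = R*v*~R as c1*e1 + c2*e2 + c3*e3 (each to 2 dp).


Rotor R = cos(72deg) - sin(72deg)*e12
Rotation angle theta = 2 * 72 = 144 degrees in the e12 plane (e1 -> e2).
The component perpendicular to the plane (e3) is invariant: v'_3 = v3 = 4.00
cos(144deg) = -0.8090, sin(144deg) = 0.5878
v'_1 = v1*cos(theta) - v2*sin(theta) = 5*(-0.8090) - (-1)*0.5878 = -3.46
v'_2 = v1*sin(theta) + v2*cos(theta) = 5*0.5878 + (-1)*(-0.8090) = 3.75
v' = -3.46*e1 + 3.75*e2 + 4.00*e3


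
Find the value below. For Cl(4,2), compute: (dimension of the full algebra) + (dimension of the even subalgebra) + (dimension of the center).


n = 4 + 2 = 6
Total dim = 2^6 = 64
Even subalgebra dim = 2^5 = 32
n is even, so center dim = 1
Sum = 64 + 32 + 1 = 97


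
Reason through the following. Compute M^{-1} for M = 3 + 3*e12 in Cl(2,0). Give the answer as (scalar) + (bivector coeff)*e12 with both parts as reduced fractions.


M = 3 + 3*e12, where e12^2 = -1.
Since M commutes with its reverse ~M = a - b*e12, M * ~M = a^2 - b^2*e12^2 = a^2 + b^2.
So M^{-1} = ~M / (a^2 + b^2) = (a - b*e12)/(a^2 + b^2).
a^2 + b^2 = 9 + 9 = 18
Scalar part = 3/18 = 1/6
Bivector coeff = -3/18 = -1/6
M^{-1} = 1/6 - 1/6*e12


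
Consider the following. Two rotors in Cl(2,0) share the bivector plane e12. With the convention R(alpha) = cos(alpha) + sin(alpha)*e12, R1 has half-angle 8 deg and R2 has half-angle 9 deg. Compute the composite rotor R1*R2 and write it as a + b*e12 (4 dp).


Same-plane rotors commute and their half-angles add:
R1*R2 = cos(a1 + a2) + sin(a1 + a2)*e12.
a1 + a2 = 8 + 9 = 17 deg
cos(17 deg) = 0.9563
sin(17 deg) = 0.2924
R1*R2 = 0.9563 + 0.2924*e12


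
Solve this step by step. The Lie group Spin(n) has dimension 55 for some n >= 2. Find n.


dim Spin(n) = dim so(n) = n(n-1)/2.
Solve n(n-1)/2 = 55, i.e. n^2 - n - 110 = 0.
Discriminant = 1 + 8*55 = 441
n = (1 + sqrt(441))/2 = (1 + 21)/2 = 11


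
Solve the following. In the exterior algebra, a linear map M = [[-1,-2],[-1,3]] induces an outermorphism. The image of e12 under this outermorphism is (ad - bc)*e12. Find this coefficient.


The outermorphism of a linear map f sends e1^e2 to f(e1)^f(e2).
f(e1) = -1*e1 - 1*e2
f(e2) = -2*e1 + 3*e2
f(e1) ^ f(e2) = (-1*e1 - 1*e2) ^ (-2*e1 + 3*e2)
= (-1)*3*e12 + (-1)*(-2)*e21
= (-3 - 2)*e12
= -5*e12
Coefficient = -5


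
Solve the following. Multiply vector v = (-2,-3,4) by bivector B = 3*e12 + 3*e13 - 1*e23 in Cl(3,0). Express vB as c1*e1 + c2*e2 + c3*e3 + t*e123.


vB has grade-1 (vector) and grade-3 (trivector) parts: vB = (v _| B) + (v ^ B).
Vector part <vB>_1:
  e1: -v2*b12 - v3*b13 = -(-3)*(3) - (4)*(3) = -3
  e2: v1*b12 - v3*b23 = (-2)*(3) - (4)*(-1) = -2
  e3: v1*b13 + v2*b23 = (-2)*(3) + (-3)*(-1) = -3
Trivector part <vB>_3:
  e123: v1*b23 - v2*b13 + v3*b12 = (-2)*(-1) - (-3)*(3) + (4)*(3) = 23
vB = -3*e1 - 2*e2 - 3*e3 + 23*e123


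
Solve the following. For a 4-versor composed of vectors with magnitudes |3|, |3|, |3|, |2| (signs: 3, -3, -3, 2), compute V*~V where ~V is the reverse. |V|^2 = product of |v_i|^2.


Each vector v_i has |v_i|^2 = s_i^2
Squared scales: 3^2 = 9, (-3)^2 = 9, (-3)^2 = 9, 2^2 = 4
|V|^2 = 9 * 9 * 9 * 4
= 2916


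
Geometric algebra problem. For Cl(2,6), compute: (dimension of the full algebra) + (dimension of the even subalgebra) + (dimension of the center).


n = 2 + 6 = 8
Total dim = 2^8 = 256
Even subalgebra dim = 2^7 = 128
n is even, so center dim = 1
Sum = 256 + 128 + 1 = 385


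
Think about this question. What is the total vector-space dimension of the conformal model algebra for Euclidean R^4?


The conformal model of R^4 uses Cl(5,1): the 4 Euclidean generators plus two extra orthogonal generators e+ (e+^2 = +1) and e- (e-^2 = -1), from which the null vectors e0, einf are built.
Number of generators m = 4 + 2 = 6.
dim Cl(p,q) = 2^m = 2^6 = 64


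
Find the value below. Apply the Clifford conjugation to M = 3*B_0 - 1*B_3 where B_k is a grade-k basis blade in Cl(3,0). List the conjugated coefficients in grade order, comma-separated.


Clifford conjugate sign for grade k: (-1)^(k(k+1)/2)
Grade 0: (-1)^(0*1/2) = (-1)^0 = 1, coeff 3 -> 3
Grade 3: (-1)^(3*4/2) = (-1)^6 = 1, coeff -1 -> -1
Conjugated coefficients: 3, -1


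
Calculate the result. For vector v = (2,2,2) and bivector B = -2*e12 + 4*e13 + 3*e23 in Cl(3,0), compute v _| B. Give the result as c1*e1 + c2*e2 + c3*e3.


Left contraction v _| B = <vB>_1 (grade-1 part of the geometric product vB).
Using e1_|e12 = e2, e2_|e12 = -e1, e1_|e13 = e3, e3_|e13 = -e1, e2_|e23 = e3, e3_|e23 = -e2:
e1 coeff: -v2*b12 - v3*b13 = -(2)*(-2) - (2)*(4) = -4
e2 coeff: v1*b12 - v3*b23 = (2)*(-2) - (2)*(3) = -10
e3 coeff: v1*b13 + v2*b23 = (2)*(4) + (2)*(3) = 14
v _| B = -4*e1 - 10*e2 + 14*e3


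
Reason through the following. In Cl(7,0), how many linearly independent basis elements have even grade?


Even subalgebra dimension = 2^(n-1)
n = 7 + 0 = 7
2^(7 - 1) = 2^6 = 64
Verification: sum of C(7,k) for even k = 1 + 21 + 35 + 7 = 64
Result = 64


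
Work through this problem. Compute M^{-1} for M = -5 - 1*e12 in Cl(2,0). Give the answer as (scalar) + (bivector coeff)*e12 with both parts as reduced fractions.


M = -5 - 1*e12, where e12^2 = -1.
Since M commutes with its reverse ~M = a - b*e12, M * ~M = a^2 - b^2*e12^2 = a^2 + b^2.
So M^{-1} = ~M / (a^2 + b^2) = (a - b*e12)/(a^2 + b^2).
a^2 + b^2 = 25 + 1 = 26
Scalar part = -5/26 = -5/26
Bivector coeff = 1/26 = 1/26
M^{-1} = -5/26 + 1/26*e12


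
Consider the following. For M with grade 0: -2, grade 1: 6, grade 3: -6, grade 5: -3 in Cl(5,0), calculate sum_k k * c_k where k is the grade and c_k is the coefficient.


Grade-weighted sum = sum of grade_k * coefficient_k
0*(-2) = 0
1*6 = 6
3*(-6) = -18
5*(-3) = -15
Total = 0 + 6 + (-18) + (-15) = -27


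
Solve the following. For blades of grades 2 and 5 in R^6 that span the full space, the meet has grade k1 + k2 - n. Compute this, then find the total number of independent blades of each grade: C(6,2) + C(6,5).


Meet grade = grade(A) + grade(B) - n
= 2 + 5 - 6 = 1
C(6,2) = 15
C(6,5) = 6
dim_A + dim_B = 15 + 6 = 21


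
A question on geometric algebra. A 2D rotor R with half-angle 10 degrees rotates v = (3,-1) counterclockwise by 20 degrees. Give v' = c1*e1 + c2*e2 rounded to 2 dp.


Rotor R = cos(10deg) - sin(10deg)*e12
Rotation angle theta = 2 * 10 = 20 degrees
v' = R*v*~R rotates v by theta.
cos(20deg) = 0.9397, sin(20deg) = 0.3420
v'_1 = 3*cos(20deg) - (-1)*sin(20deg)
= 3*0.9397 - (-1)*0.3420
= 3.16
v'_2 = 3*sin(20deg) + (-1)*cos(20deg)
= 3*0.3420 + (-1)*0.9397
= 0.09
v' = 3.16*e1 + 0.09*e2


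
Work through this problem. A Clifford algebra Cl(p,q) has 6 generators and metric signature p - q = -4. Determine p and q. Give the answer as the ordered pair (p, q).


We need p + q = 6 and p - q = -4.
Adding: 2p = 6 + (-4) = 2, so p = 1.
Then q = 6 - 1 = 5.
(p, q) = (1, 5)


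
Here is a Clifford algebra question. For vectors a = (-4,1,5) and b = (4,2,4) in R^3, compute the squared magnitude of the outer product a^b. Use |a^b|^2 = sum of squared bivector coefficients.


a wedge b = (a1*b2 - a2*b1)*e12 + (a1*b3 - a3*b1)*e13 + (a2*b3 - a3*b2)*e23
e12 coeff: (-4)*2 - 1*4 = -8 - 4 = -12
e13 coeff: (-4)*4 - 5*4 = -16 - 20 = -36
e23 coeff: 1*4 - 5*2 = 4 - 10 = -6
|a wedge b|^2 = (-12)^2 + (-36)^2 + (-6)^2
= 144 + 1296 + 36
= 1476


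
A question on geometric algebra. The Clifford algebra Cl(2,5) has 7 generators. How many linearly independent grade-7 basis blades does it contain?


Number of grade-k basis blades in Cl(p,q) with n = p + q is C(n, k).
n = 2 + 5 = 7
C(7, 7) = 7! / (7! * 0!)
= 5040 / (5040 * 1)
= 1


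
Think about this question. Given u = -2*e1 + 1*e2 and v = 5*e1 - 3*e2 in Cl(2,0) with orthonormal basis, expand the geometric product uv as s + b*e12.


Expand: (-2*e1 + 1*e2)(5*e1 - 3*e2)
= (-2)*5*e1e1 + (-2)*(-3)*e1e2 + 1*5*e2e1 + 1*(-3)*e2e2
Using e1^2 = e2^2 = 1, e2e1 = -e1e2:
Scalar part s = (-2)*5 + 1*(-3) = -10 + (-3) = -13
Bivector part b = (-2)*(-3) - 1*5 = 6 - 5 = 1
uv = -13 + 1*e12


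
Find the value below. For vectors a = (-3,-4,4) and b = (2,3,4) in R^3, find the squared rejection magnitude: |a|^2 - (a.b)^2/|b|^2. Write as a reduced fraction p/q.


|a|^2 = (-3)^2 + (-4)^2 + 4^2 = 41
|b|^2 = 2^2 + 3^2 + 4^2 = 29
a . b = (-3)*2 + (-4)*3 + 4*4 = -2
(a.b)^2 = (-2)^2 = 4
|rej|^2 = 41 - 4/29
= (1189 - 4)/29
= 1185/29
In lowest terms: 1185/29


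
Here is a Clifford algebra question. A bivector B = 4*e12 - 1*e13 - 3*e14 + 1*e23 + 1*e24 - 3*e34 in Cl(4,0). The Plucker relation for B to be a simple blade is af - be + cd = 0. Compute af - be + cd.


Plucker relation: af - be + cd
a*f = 4*(-3) = -12
b*e = (-1)*1 = -1
c*d = (-3)*1 = -3
af - be + cd = -12 - (-1) + (-3)
= -14


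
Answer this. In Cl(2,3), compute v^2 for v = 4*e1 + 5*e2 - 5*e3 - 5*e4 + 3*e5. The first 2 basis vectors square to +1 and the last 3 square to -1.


v^2 = sum of c_i^2 * e_i^2
Positive signature terms (e_i^2 = +1): 4^2 + 5^2 = 41
Negative signature terms (e_j^2 = -1): (-5)^2 + (-5)^2 + 3^2 = 59
v^2 = 41 - 59 = -18


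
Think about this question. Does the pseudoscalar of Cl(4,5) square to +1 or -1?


The pseudoscalar I = e1...e_n (product of all n generators) of Cl(p,q) satisfies I^2 = (-1)^(q + n(n-1)/2).
p = 4, q = 5, n = p + q = 9
n(n-1)/2 = 9 * 8 / 2 = 36
Exponent = q + n(n-1)/2 = 5 + 36 = 41
I^2 = (-1)^41 = -1


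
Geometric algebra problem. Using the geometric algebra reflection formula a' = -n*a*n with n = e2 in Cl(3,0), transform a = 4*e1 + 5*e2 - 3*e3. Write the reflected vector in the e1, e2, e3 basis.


Reflection formula: a' = -n*a*n, with n = e2 (unit vector, n^2 = 1).
For reflection through hyperplane perp to e2:
The component along e2 flips sign, others stay.
a = (4, 5, -3)
a' = (4, -5, -3)
a' = 4*e1 - 5*e2 - 3*e3


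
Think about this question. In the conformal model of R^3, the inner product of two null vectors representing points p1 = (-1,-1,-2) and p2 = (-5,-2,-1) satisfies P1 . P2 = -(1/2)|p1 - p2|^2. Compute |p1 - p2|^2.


p1 - p2 = (4, 1, -1)
|p1 - p2|^2 = 4^2 + 1^2 + (-1)^2
= 16 + 1 + 1
= 18


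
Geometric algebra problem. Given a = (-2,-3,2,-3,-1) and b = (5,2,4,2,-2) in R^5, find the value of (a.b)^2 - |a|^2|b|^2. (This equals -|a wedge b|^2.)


a . b = (-2)*5 + (-3)*2 + 2*4 + (-3)*2 + (-1)*(-2)
= -10 + (-6) + 8 + (-6) + 2 = -12
|a|^2 = (-2)^2 + (-3)^2 + 2^2 + (-3)^2 + (-1)^2 = 27
|b|^2 = 5^2 + 2^2 + 4^2 + 2^2 + (-2)^2 = 53
(a.b)^2 = (-12)^2 = 144
|a|^2 * |b|^2 = 27 * 53 = 1431
Result = 144 - 1431 = -1287


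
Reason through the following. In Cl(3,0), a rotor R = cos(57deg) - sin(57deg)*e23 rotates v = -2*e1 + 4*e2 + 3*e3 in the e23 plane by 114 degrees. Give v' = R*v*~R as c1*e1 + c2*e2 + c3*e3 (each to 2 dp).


Rotor R = cos(57deg) - sin(57deg)*e23
Rotation angle theta = 2 * 57 = 114 degrees in the e23 plane (e2 -> e3).
The component perpendicular to the plane (e1) is invariant: v'_1 = v1 = -2.00
cos(114deg) = -0.4067, sin(114deg) = 0.9135
v'_2 = v2*cos(theta) - v3*sin(theta) = 4*(-0.4067) - 3*0.9135 = -4.37
v'_3 = v2*sin(theta) + v3*cos(theta) = 4*0.9135 + 3*(-0.4067) = 2.43
v' = -2.00*e1 - 4.37*e2 + 2.43*e3


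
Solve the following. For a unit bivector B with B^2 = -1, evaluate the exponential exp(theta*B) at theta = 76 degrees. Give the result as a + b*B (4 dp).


For a unit bivector B with B^2 = -1, the exponential series gives
e^(theta*B) = cos(theta) + sin(theta)*B (the GA analogue of Euler's formula).
theta = 76 degrees = 1.32645 rad
cos(76 deg) = 0.2419
sin(76 deg) = 0.9703
exp(theta*B) = 0.2419 + 0.9703*B


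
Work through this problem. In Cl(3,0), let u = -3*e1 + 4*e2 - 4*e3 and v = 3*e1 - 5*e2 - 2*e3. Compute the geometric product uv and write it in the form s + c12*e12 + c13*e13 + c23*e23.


In Cl(3,0): e_i^2 = 1, e_ie_j = -e_je_i for i != j.
Scalar part = u . v = (-3)*3 + 4*(-5) + (-4)*(-2)
= -9 + (-20) + 8 = -21
e12 coeff = (-3)*(-5) - 4*3 = 15 - 12 = 3
e13 coeff = (-3)*(-2) - (-4)*3 = 6 - (-12) = 18
e23 coeff = 4*(-2) - (-4)*(-5) = -8 - 20 = -28
uv = -21 + 3*e12 + 18*e13 - 28*e23


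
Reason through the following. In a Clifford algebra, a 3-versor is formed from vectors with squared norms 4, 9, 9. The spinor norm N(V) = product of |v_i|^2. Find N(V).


Spinor norm N(V) = |v1|^2 * |v2|^2 * ... * |v3|^2
= 4 * 9 * 9
Running product: 4, 36, 324
N(V) = 324


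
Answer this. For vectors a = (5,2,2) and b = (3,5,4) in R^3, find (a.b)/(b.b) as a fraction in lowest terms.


Projection coefficient = (a . b) / (b . b)
a . b = 5*3 + 2*5 + 2*4
= 15 + 10 + 8 = 33
b . b = 3^2 + 5^2 + 4^2
= 9 + 25 + 16 = 50
Coefficient = 33/50
In lowest terms: 33/50


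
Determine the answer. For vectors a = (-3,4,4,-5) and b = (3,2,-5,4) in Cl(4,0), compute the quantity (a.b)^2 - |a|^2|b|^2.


a . b = (-3)*3 + 4*2 + 4*(-5) + (-5)*4
= -9 + 8 + (-20) + (-20) = -41
|a|^2 = (-3)^2 + 4^2 + 4^2 + (-5)^2 = 66
|b|^2 = 3^2 + 2^2 + (-5)^2 + 4^2 = 54
(a.b)^2 = (-41)^2 = 1681
|a|^2 * |b|^2 = 66 * 54 = 3564
Result = 1681 - 3564 = -1883


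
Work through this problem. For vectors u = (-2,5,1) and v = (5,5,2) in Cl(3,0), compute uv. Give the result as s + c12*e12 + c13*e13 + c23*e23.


In Cl(3,0): e_i^2 = 1, e_ie_j = -e_je_i for i != j.
Scalar part = u . v = (-2)*5 + 5*5 + 1*2
= -10 + 25 + 2 = 17
e12 coeff = (-2)*5 - 5*5 = -10 - 25 = -35
e13 coeff = (-2)*2 - 1*5 = -4 - 5 = -9
e23 coeff = 5*2 - 1*5 = 10 - 5 = 5
uv = 17 - 35*e12 - 9*e13 + 5*e23


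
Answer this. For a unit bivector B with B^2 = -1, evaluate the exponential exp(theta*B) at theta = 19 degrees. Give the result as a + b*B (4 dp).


For a unit bivector B with B^2 = -1, the exponential series gives
e^(theta*B) = cos(theta) + sin(theta)*B (the GA analogue of Euler's formula).
theta = 19 degrees = 0.331613 rad
cos(19 deg) = 0.9455
sin(19 deg) = 0.3256
exp(theta*B) = 0.9455 + 0.3256*B


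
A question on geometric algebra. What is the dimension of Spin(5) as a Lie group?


Spin(n) double-covers SO(n); both have Lie algebra so(n) of dimension n(n-1)/2.
n = 5
n(n-1) = 5 * 4 = 20
dim Spin(5) = 20/2 = 10


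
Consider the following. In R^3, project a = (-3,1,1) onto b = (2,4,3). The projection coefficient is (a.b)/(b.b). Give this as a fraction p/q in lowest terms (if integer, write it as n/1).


Projection coefficient = (a . b) / (b . b)
a . b = (-3)*2 + 1*4 + 1*3
= -6 + 4 + 3 = 1
b . b = 2^2 + 4^2 + 3^2
= 4 + 16 + 9 = 29
Coefficient = 1/29
In lowest terms: 1/29


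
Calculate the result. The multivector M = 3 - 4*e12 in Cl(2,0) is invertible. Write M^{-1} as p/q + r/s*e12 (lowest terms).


M = 3 - 4*e12, where e12^2 = -1.
Since M commutes with its reverse ~M = a - b*e12, M * ~M = a^2 - b^2*e12^2 = a^2 + b^2.
So M^{-1} = ~M / (a^2 + b^2) = (a - b*e12)/(a^2 + b^2).
a^2 + b^2 = 9 + 16 = 25
Scalar part = 3/25 = 3/25
Bivector coeff = 4/25 = 4/25
M^{-1} = 3/25 + 4/25*e12
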